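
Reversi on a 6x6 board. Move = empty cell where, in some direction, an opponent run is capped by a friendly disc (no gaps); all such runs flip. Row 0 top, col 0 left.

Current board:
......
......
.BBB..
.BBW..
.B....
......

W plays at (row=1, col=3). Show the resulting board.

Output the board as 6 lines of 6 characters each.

Answer: ......
...W..
.BBW..
.BBW..
.B....
......

Derivation:
Place W at (1,3); scan 8 dirs for brackets.
Dir NW: first cell '.' (not opp) -> no flip
Dir N: first cell '.' (not opp) -> no flip
Dir NE: first cell '.' (not opp) -> no flip
Dir W: first cell '.' (not opp) -> no flip
Dir E: first cell '.' (not opp) -> no flip
Dir SW: opp run (2,2) (3,1), next='.' -> no flip
Dir S: opp run (2,3) capped by W -> flip
Dir SE: first cell '.' (not opp) -> no flip
All flips: (2,3)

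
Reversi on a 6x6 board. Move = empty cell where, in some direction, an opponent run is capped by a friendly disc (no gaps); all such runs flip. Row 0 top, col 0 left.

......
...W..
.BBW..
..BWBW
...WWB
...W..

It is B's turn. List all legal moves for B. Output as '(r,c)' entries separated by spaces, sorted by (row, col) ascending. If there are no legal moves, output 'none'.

Answer: (0,4) (1,2) (1,4) (2,4) (2,5) (4,2) (5,2) (5,4) (5,5)

Derivation:
(0,2): no bracket -> illegal
(0,3): no bracket -> illegal
(0,4): flips 1 -> legal
(1,2): flips 1 -> legal
(1,4): flips 1 -> legal
(2,4): flips 1 -> legal
(2,5): flips 1 -> legal
(4,2): flips 2 -> legal
(5,2): flips 1 -> legal
(5,4): flips 2 -> legal
(5,5): flips 2 -> legal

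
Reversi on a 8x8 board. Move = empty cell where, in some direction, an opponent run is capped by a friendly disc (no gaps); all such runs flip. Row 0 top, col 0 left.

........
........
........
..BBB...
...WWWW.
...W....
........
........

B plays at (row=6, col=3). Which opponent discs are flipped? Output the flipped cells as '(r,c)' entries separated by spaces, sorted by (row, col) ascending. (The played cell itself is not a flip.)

Dir NW: first cell '.' (not opp) -> no flip
Dir N: opp run (5,3) (4,3) capped by B -> flip
Dir NE: first cell '.' (not opp) -> no flip
Dir W: first cell '.' (not opp) -> no flip
Dir E: first cell '.' (not opp) -> no flip
Dir SW: first cell '.' (not opp) -> no flip
Dir S: first cell '.' (not opp) -> no flip
Dir SE: first cell '.' (not opp) -> no flip

Answer: (4,3) (5,3)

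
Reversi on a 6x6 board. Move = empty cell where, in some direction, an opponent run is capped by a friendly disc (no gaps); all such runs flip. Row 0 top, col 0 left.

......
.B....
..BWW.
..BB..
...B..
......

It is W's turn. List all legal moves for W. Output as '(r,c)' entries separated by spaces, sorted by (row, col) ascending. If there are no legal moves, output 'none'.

(0,0): no bracket -> illegal
(0,1): no bracket -> illegal
(0,2): no bracket -> illegal
(1,0): no bracket -> illegal
(1,2): no bracket -> illegal
(1,3): no bracket -> illegal
(2,0): no bracket -> illegal
(2,1): flips 1 -> legal
(3,1): no bracket -> illegal
(3,4): no bracket -> illegal
(4,1): flips 1 -> legal
(4,2): flips 1 -> legal
(4,4): no bracket -> illegal
(5,2): no bracket -> illegal
(5,3): flips 2 -> legal
(5,4): no bracket -> illegal

Answer: (2,1) (4,1) (4,2) (5,3)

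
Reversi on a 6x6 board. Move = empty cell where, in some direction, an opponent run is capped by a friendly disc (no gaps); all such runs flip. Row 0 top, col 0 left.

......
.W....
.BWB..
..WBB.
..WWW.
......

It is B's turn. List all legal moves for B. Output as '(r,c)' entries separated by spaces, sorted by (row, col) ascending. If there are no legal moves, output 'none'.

Answer: (0,0) (0,1) (3,1) (4,1) (5,1) (5,2) (5,3) (5,4) (5,5)

Derivation:
(0,0): flips 2 -> legal
(0,1): flips 1 -> legal
(0,2): no bracket -> illegal
(1,0): no bracket -> illegal
(1,2): no bracket -> illegal
(1,3): no bracket -> illegal
(2,0): no bracket -> illegal
(3,1): flips 1 -> legal
(3,5): no bracket -> illegal
(4,1): flips 1 -> legal
(4,5): no bracket -> illegal
(5,1): flips 1 -> legal
(5,2): flips 1 -> legal
(5,3): flips 1 -> legal
(5,4): flips 3 -> legal
(5,5): flips 1 -> legal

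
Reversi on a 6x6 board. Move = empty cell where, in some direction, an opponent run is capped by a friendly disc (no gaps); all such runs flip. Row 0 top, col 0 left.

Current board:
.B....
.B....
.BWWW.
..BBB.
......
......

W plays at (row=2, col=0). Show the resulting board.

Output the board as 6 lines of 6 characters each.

Place W at (2,0); scan 8 dirs for brackets.
Dir NW: edge -> no flip
Dir N: first cell '.' (not opp) -> no flip
Dir NE: opp run (1,1), next='.' -> no flip
Dir W: edge -> no flip
Dir E: opp run (2,1) capped by W -> flip
Dir SW: edge -> no flip
Dir S: first cell '.' (not opp) -> no flip
Dir SE: first cell '.' (not opp) -> no flip
All flips: (2,1)

Answer: .B....
.B....
WWWWW.
..BBB.
......
......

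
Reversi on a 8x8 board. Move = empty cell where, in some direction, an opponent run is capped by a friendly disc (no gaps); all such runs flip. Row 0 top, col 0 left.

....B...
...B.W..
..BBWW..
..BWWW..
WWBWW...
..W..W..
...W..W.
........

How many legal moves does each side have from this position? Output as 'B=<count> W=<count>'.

Answer: B=10 W=8

Derivation:
-- B to move --
(0,5): no bracket -> illegal
(0,6): flips 3 -> legal
(1,4): no bracket -> illegal
(1,6): no bracket -> illegal
(2,6): flips 3 -> legal
(3,0): no bracket -> illegal
(3,1): no bracket -> illegal
(3,6): flips 3 -> legal
(4,5): flips 3 -> legal
(4,6): flips 2 -> legal
(5,0): flips 1 -> legal
(5,1): no bracket -> illegal
(5,3): flips 2 -> legal
(5,4): flips 1 -> legal
(5,6): no bracket -> illegal
(5,7): no bracket -> illegal
(6,1): no bracket -> illegal
(6,2): flips 1 -> legal
(6,4): no bracket -> illegal
(6,5): no bracket -> illegal
(6,7): no bracket -> illegal
(7,2): no bracket -> illegal
(7,3): no bracket -> illegal
(7,4): no bracket -> illegal
(7,5): no bracket -> illegal
(7,6): no bracket -> illegal
(7,7): flips 4 -> legal
B mobility = 10
-- W to move --
(0,2): flips 1 -> legal
(0,3): flips 2 -> legal
(0,5): no bracket -> illegal
(1,1): flips 1 -> legal
(1,2): flips 4 -> legal
(1,4): flips 2 -> legal
(2,1): flips 3 -> legal
(3,1): flips 1 -> legal
(5,1): flips 1 -> legal
(5,3): no bracket -> illegal
W mobility = 8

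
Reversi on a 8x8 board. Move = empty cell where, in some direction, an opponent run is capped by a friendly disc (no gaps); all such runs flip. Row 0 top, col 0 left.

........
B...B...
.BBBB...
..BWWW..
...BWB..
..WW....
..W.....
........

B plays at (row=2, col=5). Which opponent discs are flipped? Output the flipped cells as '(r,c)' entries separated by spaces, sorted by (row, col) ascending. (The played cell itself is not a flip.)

Dir NW: first cell 'B' (not opp) -> no flip
Dir N: first cell '.' (not opp) -> no flip
Dir NE: first cell '.' (not opp) -> no flip
Dir W: first cell 'B' (not opp) -> no flip
Dir E: first cell '.' (not opp) -> no flip
Dir SW: opp run (3,4) capped by B -> flip
Dir S: opp run (3,5) capped by B -> flip
Dir SE: first cell '.' (not opp) -> no flip

Answer: (3,4) (3,5)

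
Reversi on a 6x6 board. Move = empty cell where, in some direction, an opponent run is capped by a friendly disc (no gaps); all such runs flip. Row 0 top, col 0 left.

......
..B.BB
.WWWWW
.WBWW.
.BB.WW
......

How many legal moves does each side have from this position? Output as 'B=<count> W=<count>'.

Answer: B=6 W=10

Derivation:
-- B to move --
(1,0): flips 1 -> legal
(1,1): flips 2 -> legal
(1,3): no bracket -> illegal
(2,0): flips 1 -> legal
(3,0): flips 2 -> legal
(3,5): flips 3 -> legal
(4,0): no bracket -> illegal
(4,3): no bracket -> illegal
(5,3): no bracket -> illegal
(5,4): flips 3 -> legal
(5,5): no bracket -> illegal
B mobility = 6
-- W to move --
(0,1): flips 1 -> legal
(0,2): flips 1 -> legal
(0,3): flips 2 -> legal
(0,4): flips 1 -> legal
(0,5): flips 2 -> legal
(1,1): no bracket -> illegal
(1,3): no bracket -> illegal
(3,0): no bracket -> illegal
(4,0): no bracket -> illegal
(4,3): flips 1 -> legal
(5,0): flips 2 -> legal
(5,1): flips 2 -> legal
(5,2): flips 2 -> legal
(5,3): flips 1 -> legal
W mobility = 10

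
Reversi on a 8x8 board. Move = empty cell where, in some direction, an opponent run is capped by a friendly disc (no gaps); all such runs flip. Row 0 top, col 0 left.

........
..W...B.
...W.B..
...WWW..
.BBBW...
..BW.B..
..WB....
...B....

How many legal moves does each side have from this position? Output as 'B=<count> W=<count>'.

Answer: B=9 W=9

Derivation:
-- B to move --
(0,1): no bracket -> illegal
(0,2): no bracket -> illegal
(0,3): no bracket -> illegal
(1,1): no bracket -> illegal
(1,3): flips 2 -> legal
(1,4): no bracket -> illegal
(2,1): no bracket -> illegal
(2,2): flips 2 -> legal
(2,4): flips 1 -> legal
(2,6): no bracket -> illegal
(3,2): no bracket -> illegal
(3,6): no bracket -> illegal
(4,5): flips 2 -> legal
(4,6): no bracket -> illegal
(5,1): flips 1 -> legal
(5,4): flips 1 -> legal
(6,1): flips 1 -> legal
(6,4): flips 1 -> legal
(7,1): no bracket -> illegal
(7,2): flips 1 -> legal
B mobility = 9
-- W to move --
(0,5): no bracket -> illegal
(0,6): no bracket -> illegal
(0,7): flips 2 -> legal
(1,4): no bracket -> illegal
(1,5): flips 1 -> legal
(1,7): no bracket -> illegal
(2,4): no bracket -> illegal
(2,6): no bracket -> illegal
(2,7): no bracket -> illegal
(3,0): no bracket -> illegal
(3,1): flips 1 -> legal
(3,2): flips 2 -> legal
(3,6): no bracket -> illegal
(4,0): flips 3 -> legal
(4,5): no bracket -> illegal
(4,6): no bracket -> illegal
(5,0): no bracket -> illegal
(5,1): flips 2 -> legal
(5,4): no bracket -> illegal
(5,6): no bracket -> illegal
(6,1): flips 2 -> legal
(6,4): flips 1 -> legal
(6,5): no bracket -> illegal
(6,6): flips 1 -> legal
(7,2): no bracket -> illegal
(7,4): no bracket -> illegal
W mobility = 9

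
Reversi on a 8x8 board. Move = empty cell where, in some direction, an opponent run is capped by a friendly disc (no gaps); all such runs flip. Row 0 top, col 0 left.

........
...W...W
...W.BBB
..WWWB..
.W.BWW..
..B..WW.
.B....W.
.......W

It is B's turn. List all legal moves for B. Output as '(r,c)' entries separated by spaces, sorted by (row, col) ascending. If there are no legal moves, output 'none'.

(0,2): no bracket -> illegal
(0,3): flips 3 -> legal
(0,4): no bracket -> illegal
(0,6): no bracket -> illegal
(0,7): flips 1 -> legal
(1,2): no bracket -> illegal
(1,4): no bracket -> illegal
(1,6): no bracket -> illegal
(2,1): flips 1 -> legal
(2,2): no bracket -> illegal
(2,4): no bracket -> illegal
(3,0): flips 1 -> legal
(3,1): flips 3 -> legal
(3,6): no bracket -> illegal
(4,0): no bracket -> illegal
(4,2): no bracket -> illegal
(4,6): flips 2 -> legal
(4,7): no bracket -> illegal
(5,0): no bracket -> illegal
(5,1): no bracket -> illegal
(5,3): flips 1 -> legal
(5,4): no bracket -> illegal
(5,7): no bracket -> illegal
(6,4): no bracket -> illegal
(6,5): flips 2 -> legal
(6,7): no bracket -> illegal
(7,5): no bracket -> illegal
(7,6): no bracket -> illegal

Answer: (0,3) (0,7) (2,1) (3,0) (3,1) (4,6) (5,3) (6,5)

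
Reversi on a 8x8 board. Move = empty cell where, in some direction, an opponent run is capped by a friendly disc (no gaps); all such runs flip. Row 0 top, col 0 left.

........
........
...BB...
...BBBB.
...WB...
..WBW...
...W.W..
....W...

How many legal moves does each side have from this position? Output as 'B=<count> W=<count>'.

-- B to move --
(3,2): no bracket -> illegal
(4,1): no bracket -> illegal
(4,2): flips 1 -> legal
(4,5): no bracket -> illegal
(5,1): flips 1 -> legal
(5,5): flips 1 -> legal
(5,6): no bracket -> illegal
(6,1): flips 2 -> legal
(6,2): no bracket -> illegal
(6,4): flips 1 -> legal
(6,6): no bracket -> illegal
(7,2): no bracket -> illegal
(7,3): flips 1 -> legal
(7,5): no bracket -> illegal
(7,6): no bracket -> illegal
B mobility = 6
-- W to move --
(1,2): no bracket -> illegal
(1,3): flips 2 -> legal
(1,4): flips 3 -> legal
(1,5): no bracket -> illegal
(2,2): no bracket -> illegal
(2,5): flips 1 -> legal
(2,6): no bracket -> illegal
(2,7): no bracket -> illegal
(3,2): no bracket -> illegal
(3,7): no bracket -> illegal
(4,2): no bracket -> illegal
(4,5): flips 1 -> legal
(4,6): no bracket -> illegal
(4,7): no bracket -> illegal
(5,5): no bracket -> illegal
(6,2): no bracket -> illegal
(6,4): no bracket -> illegal
W mobility = 4

Answer: B=6 W=4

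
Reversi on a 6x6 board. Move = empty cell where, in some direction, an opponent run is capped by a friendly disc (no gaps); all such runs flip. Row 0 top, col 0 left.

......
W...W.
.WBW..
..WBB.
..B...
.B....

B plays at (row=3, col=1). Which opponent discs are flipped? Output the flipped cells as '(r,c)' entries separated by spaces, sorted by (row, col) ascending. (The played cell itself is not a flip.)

Answer: (3,2)

Derivation:
Dir NW: first cell '.' (not opp) -> no flip
Dir N: opp run (2,1), next='.' -> no flip
Dir NE: first cell 'B' (not opp) -> no flip
Dir W: first cell '.' (not opp) -> no flip
Dir E: opp run (3,2) capped by B -> flip
Dir SW: first cell '.' (not opp) -> no flip
Dir S: first cell '.' (not opp) -> no flip
Dir SE: first cell 'B' (not opp) -> no flip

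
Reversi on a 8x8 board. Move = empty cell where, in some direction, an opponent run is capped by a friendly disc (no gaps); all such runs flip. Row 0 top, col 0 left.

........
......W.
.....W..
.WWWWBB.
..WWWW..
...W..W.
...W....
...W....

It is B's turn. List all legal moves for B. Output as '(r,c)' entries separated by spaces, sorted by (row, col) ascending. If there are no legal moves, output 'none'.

(0,5): no bracket -> illegal
(0,6): no bracket -> illegal
(0,7): no bracket -> illegal
(1,4): flips 1 -> legal
(1,5): flips 1 -> legal
(1,7): no bracket -> illegal
(2,0): no bracket -> illegal
(2,1): no bracket -> illegal
(2,2): no bracket -> illegal
(2,3): no bracket -> illegal
(2,4): no bracket -> illegal
(2,6): no bracket -> illegal
(2,7): no bracket -> illegal
(3,0): flips 4 -> legal
(4,0): no bracket -> illegal
(4,1): no bracket -> illegal
(4,6): no bracket -> illegal
(4,7): no bracket -> illegal
(5,1): no bracket -> illegal
(5,2): no bracket -> illegal
(5,4): flips 1 -> legal
(5,5): flips 1 -> legal
(5,7): no bracket -> illegal
(6,2): flips 2 -> legal
(6,4): no bracket -> illegal
(6,5): no bracket -> illegal
(6,6): no bracket -> illegal
(6,7): no bracket -> illegal
(7,2): no bracket -> illegal
(7,4): no bracket -> illegal

Answer: (1,4) (1,5) (3,0) (5,4) (5,5) (6,2)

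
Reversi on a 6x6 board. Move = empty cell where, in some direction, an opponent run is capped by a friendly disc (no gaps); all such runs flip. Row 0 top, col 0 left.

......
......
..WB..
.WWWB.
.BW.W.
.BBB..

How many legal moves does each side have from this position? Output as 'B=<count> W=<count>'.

Answer: B=8 W=6

Derivation:
-- B to move --
(1,1): no bracket -> illegal
(1,2): flips 3 -> legal
(1,3): no bracket -> illegal
(2,0): flips 2 -> legal
(2,1): flips 2 -> legal
(2,4): flips 2 -> legal
(3,0): flips 3 -> legal
(3,5): flips 1 -> legal
(4,0): no bracket -> illegal
(4,3): flips 2 -> legal
(4,5): no bracket -> illegal
(5,4): flips 1 -> legal
(5,5): no bracket -> illegal
B mobility = 8
-- W to move --
(1,2): no bracket -> illegal
(1,3): flips 1 -> legal
(1,4): flips 1 -> legal
(2,4): flips 2 -> legal
(2,5): no bracket -> illegal
(3,0): no bracket -> illegal
(3,5): flips 1 -> legal
(4,0): flips 1 -> legal
(4,3): no bracket -> illegal
(4,5): no bracket -> illegal
(5,0): flips 1 -> legal
(5,4): no bracket -> illegal
W mobility = 6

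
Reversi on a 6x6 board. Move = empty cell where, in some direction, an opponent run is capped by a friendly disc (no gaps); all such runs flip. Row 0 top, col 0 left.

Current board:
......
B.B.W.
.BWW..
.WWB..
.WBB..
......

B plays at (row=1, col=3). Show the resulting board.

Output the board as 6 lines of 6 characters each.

Answer: ......
B.BBW.
.BWB..
.WWB..
.WBB..
......

Derivation:
Place B at (1,3); scan 8 dirs for brackets.
Dir NW: first cell '.' (not opp) -> no flip
Dir N: first cell '.' (not opp) -> no flip
Dir NE: first cell '.' (not opp) -> no flip
Dir W: first cell 'B' (not opp) -> no flip
Dir E: opp run (1,4), next='.' -> no flip
Dir SW: opp run (2,2) (3,1), next='.' -> no flip
Dir S: opp run (2,3) capped by B -> flip
Dir SE: first cell '.' (not opp) -> no flip
All flips: (2,3)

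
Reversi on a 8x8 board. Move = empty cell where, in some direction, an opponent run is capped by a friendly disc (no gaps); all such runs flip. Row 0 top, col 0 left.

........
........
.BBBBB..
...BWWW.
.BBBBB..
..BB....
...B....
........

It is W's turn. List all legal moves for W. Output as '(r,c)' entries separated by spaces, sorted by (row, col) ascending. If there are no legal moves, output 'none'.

Answer: (1,2) (1,3) (1,4) (1,5) (1,6) (3,2) (5,4) (5,5) (5,6) (6,1) (6,2)

Derivation:
(1,0): no bracket -> illegal
(1,1): no bracket -> illegal
(1,2): flips 1 -> legal
(1,3): flips 1 -> legal
(1,4): flips 2 -> legal
(1,5): flips 1 -> legal
(1,6): flips 1 -> legal
(2,0): no bracket -> illegal
(2,6): no bracket -> illegal
(3,0): no bracket -> illegal
(3,1): no bracket -> illegal
(3,2): flips 1 -> legal
(4,0): no bracket -> illegal
(4,6): no bracket -> illegal
(5,0): no bracket -> illegal
(5,1): no bracket -> illegal
(5,4): flips 2 -> legal
(5,5): flips 1 -> legal
(5,6): flips 1 -> legal
(6,1): flips 2 -> legal
(6,2): flips 2 -> legal
(6,4): no bracket -> illegal
(7,2): no bracket -> illegal
(7,3): no bracket -> illegal
(7,4): no bracket -> illegal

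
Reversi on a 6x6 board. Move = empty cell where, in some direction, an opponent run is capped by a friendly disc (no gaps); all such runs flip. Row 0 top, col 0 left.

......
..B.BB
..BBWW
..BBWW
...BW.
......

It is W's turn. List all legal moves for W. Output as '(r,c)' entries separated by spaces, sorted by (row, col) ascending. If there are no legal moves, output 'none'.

(0,1): flips 2 -> legal
(0,2): no bracket -> illegal
(0,3): flips 1 -> legal
(0,4): flips 1 -> legal
(0,5): flips 1 -> legal
(1,1): flips 2 -> legal
(1,3): no bracket -> illegal
(2,1): flips 2 -> legal
(3,1): flips 2 -> legal
(4,1): no bracket -> illegal
(4,2): flips 2 -> legal
(5,2): flips 1 -> legal
(5,3): no bracket -> illegal
(5,4): no bracket -> illegal

Answer: (0,1) (0,3) (0,4) (0,5) (1,1) (2,1) (3,1) (4,2) (5,2)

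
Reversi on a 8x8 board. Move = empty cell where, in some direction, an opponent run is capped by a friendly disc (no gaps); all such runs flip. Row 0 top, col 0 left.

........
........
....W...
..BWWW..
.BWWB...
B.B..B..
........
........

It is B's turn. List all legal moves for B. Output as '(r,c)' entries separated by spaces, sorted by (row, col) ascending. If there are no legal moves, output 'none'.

Answer: (1,4) (2,2) (2,5) (2,6) (3,6) (5,4)

Derivation:
(1,3): no bracket -> illegal
(1,4): flips 2 -> legal
(1,5): no bracket -> illegal
(2,2): flips 1 -> legal
(2,3): no bracket -> illegal
(2,5): flips 2 -> legal
(2,6): flips 1 -> legal
(3,1): no bracket -> illegal
(3,6): flips 3 -> legal
(4,5): no bracket -> illegal
(4,6): no bracket -> illegal
(5,1): no bracket -> illegal
(5,3): no bracket -> illegal
(5,4): flips 1 -> legal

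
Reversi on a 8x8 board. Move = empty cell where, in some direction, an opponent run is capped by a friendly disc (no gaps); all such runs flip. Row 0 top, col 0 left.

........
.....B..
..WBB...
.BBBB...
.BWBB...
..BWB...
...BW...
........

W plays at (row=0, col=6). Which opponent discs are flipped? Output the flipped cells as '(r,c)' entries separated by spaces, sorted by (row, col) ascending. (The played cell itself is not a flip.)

Dir NW: edge -> no flip
Dir N: edge -> no flip
Dir NE: edge -> no flip
Dir W: first cell '.' (not opp) -> no flip
Dir E: first cell '.' (not opp) -> no flip
Dir SW: opp run (1,5) (2,4) (3,3) capped by W -> flip
Dir S: first cell '.' (not opp) -> no flip
Dir SE: first cell '.' (not opp) -> no flip

Answer: (1,5) (2,4) (3,3)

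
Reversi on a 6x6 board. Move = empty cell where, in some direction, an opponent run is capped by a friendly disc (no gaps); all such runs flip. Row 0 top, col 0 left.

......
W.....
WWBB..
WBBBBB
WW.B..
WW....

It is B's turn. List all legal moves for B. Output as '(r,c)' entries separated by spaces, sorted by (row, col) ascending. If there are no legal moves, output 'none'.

Answer: (1,1)

Derivation:
(0,0): no bracket -> illegal
(0,1): no bracket -> illegal
(1,1): flips 1 -> legal
(1,2): no bracket -> illegal
(4,2): no bracket -> illegal
(5,2): no bracket -> illegal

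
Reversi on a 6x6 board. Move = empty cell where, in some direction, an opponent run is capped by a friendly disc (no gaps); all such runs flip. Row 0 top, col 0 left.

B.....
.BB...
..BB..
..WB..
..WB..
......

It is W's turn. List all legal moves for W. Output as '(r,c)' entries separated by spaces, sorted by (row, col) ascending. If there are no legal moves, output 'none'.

(0,1): no bracket -> illegal
(0,2): flips 2 -> legal
(0,3): no bracket -> illegal
(1,0): no bracket -> illegal
(1,3): no bracket -> illegal
(1,4): flips 1 -> legal
(2,0): no bracket -> illegal
(2,1): no bracket -> illegal
(2,4): flips 1 -> legal
(3,1): no bracket -> illegal
(3,4): flips 1 -> legal
(4,4): flips 1 -> legal
(5,2): no bracket -> illegal
(5,3): no bracket -> illegal
(5,4): flips 1 -> legal

Answer: (0,2) (1,4) (2,4) (3,4) (4,4) (5,4)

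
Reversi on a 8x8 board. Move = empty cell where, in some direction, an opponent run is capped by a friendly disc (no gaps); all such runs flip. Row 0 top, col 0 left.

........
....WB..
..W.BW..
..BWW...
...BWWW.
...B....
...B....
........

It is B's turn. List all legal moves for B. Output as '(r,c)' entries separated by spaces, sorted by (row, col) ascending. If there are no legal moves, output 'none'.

Answer: (0,4) (1,2) (1,3) (1,6) (2,3) (2,6) (3,5) (4,2) (4,7) (5,4)

Derivation:
(0,3): no bracket -> illegal
(0,4): flips 1 -> legal
(0,5): no bracket -> illegal
(1,1): no bracket -> illegal
(1,2): flips 1 -> legal
(1,3): flips 1 -> legal
(1,6): flips 2 -> legal
(2,1): no bracket -> illegal
(2,3): flips 1 -> legal
(2,6): flips 1 -> legal
(3,1): no bracket -> illegal
(3,5): flips 4 -> legal
(3,6): no bracket -> illegal
(3,7): no bracket -> illegal
(4,2): flips 1 -> legal
(4,7): flips 3 -> legal
(5,4): flips 2 -> legal
(5,5): no bracket -> illegal
(5,6): no bracket -> illegal
(5,7): no bracket -> illegal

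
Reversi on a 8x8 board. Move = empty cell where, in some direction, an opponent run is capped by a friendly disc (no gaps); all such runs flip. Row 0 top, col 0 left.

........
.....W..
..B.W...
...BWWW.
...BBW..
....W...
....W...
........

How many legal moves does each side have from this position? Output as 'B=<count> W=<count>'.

-- B to move --
(0,4): no bracket -> illegal
(0,5): no bracket -> illegal
(0,6): flips 2 -> legal
(1,3): no bracket -> illegal
(1,4): flips 2 -> legal
(1,6): no bracket -> illegal
(2,3): no bracket -> illegal
(2,5): flips 1 -> legal
(2,6): flips 1 -> legal
(2,7): no bracket -> illegal
(3,7): flips 3 -> legal
(4,6): flips 1 -> legal
(4,7): no bracket -> illegal
(5,3): no bracket -> illegal
(5,5): no bracket -> illegal
(5,6): no bracket -> illegal
(6,3): no bracket -> illegal
(6,5): flips 1 -> legal
(7,3): no bracket -> illegal
(7,4): flips 2 -> legal
(7,5): no bracket -> illegal
B mobility = 8
-- W to move --
(1,1): no bracket -> illegal
(1,2): no bracket -> illegal
(1,3): no bracket -> illegal
(2,1): no bracket -> illegal
(2,3): no bracket -> illegal
(3,1): no bracket -> illegal
(3,2): flips 2 -> legal
(4,2): flips 3 -> legal
(5,2): flips 1 -> legal
(5,3): flips 1 -> legal
(5,5): no bracket -> illegal
W mobility = 4

Answer: B=8 W=4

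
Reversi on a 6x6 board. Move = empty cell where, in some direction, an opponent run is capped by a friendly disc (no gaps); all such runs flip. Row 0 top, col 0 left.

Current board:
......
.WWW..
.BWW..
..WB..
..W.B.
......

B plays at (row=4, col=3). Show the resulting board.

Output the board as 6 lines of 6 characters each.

Answer: ......
.WWW..
.BWW..
..BB..
..WBB.
......

Derivation:
Place B at (4,3); scan 8 dirs for brackets.
Dir NW: opp run (3,2) capped by B -> flip
Dir N: first cell 'B' (not opp) -> no flip
Dir NE: first cell '.' (not opp) -> no flip
Dir W: opp run (4,2), next='.' -> no flip
Dir E: first cell 'B' (not opp) -> no flip
Dir SW: first cell '.' (not opp) -> no flip
Dir S: first cell '.' (not opp) -> no flip
Dir SE: first cell '.' (not opp) -> no flip
All flips: (3,2)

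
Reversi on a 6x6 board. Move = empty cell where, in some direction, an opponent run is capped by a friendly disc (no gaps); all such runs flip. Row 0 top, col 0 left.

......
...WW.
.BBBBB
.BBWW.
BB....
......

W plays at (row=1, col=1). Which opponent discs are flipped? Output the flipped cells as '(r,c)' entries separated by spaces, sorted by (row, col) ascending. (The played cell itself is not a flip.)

Answer: (2,2)

Derivation:
Dir NW: first cell '.' (not opp) -> no flip
Dir N: first cell '.' (not opp) -> no flip
Dir NE: first cell '.' (not opp) -> no flip
Dir W: first cell '.' (not opp) -> no flip
Dir E: first cell '.' (not opp) -> no flip
Dir SW: first cell '.' (not opp) -> no flip
Dir S: opp run (2,1) (3,1) (4,1), next='.' -> no flip
Dir SE: opp run (2,2) capped by W -> flip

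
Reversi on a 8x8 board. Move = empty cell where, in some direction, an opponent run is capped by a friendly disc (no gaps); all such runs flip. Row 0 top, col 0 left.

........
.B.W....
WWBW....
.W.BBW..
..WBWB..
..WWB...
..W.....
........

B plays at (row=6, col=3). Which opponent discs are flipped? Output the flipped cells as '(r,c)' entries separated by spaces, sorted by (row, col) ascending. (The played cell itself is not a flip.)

Answer: (5,3)

Derivation:
Dir NW: opp run (5,2), next='.' -> no flip
Dir N: opp run (5,3) capped by B -> flip
Dir NE: first cell 'B' (not opp) -> no flip
Dir W: opp run (6,2), next='.' -> no flip
Dir E: first cell '.' (not opp) -> no flip
Dir SW: first cell '.' (not opp) -> no flip
Dir S: first cell '.' (not opp) -> no flip
Dir SE: first cell '.' (not opp) -> no flip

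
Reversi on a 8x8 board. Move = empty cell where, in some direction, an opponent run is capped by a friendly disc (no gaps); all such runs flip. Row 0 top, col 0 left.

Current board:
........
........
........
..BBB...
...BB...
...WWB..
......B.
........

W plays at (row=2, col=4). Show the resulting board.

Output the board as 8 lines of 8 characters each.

Place W at (2,4); scan 8 dirs for brackets.
Dir NW: first cell '.' (not opp) -> no flip
Dir N: first cell '.' (not opp) -> no flip
Dir NE: first cell '.' (not opp) -> no flip
Dir W: first cell '.' (not opp) -> no flip
Dir E: first cell '.' (not opp) -> no flip
Dir SW: opp run (3,3), next='.' -> no flip
Dir S: opp run (3,4) (4,4) capped by W -> flip
Dir SE: first cell '.' (not opp) -> no flip
All flips: (3,4) (4,4)

Answer: ........
........
....W...
..BBW...
...BW...
...WWB..
......B.
........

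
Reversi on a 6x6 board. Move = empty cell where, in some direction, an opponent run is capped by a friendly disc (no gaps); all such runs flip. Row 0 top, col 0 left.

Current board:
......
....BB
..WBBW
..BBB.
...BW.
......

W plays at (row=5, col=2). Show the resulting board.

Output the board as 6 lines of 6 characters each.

Place W at (5,2); scan 8 dirs for brackets.
Dir NW: first cell '.' (not opp) -> no flip
Dir N: first cell '.' (not opp) -> no flip
Dir NE: opp run (4,3) (3,4) capped by W -> flip
Dir W: first cell '.' (not opp) -> no flip
Dir E: first cell '.' (not opp) -> no flip
Dir SW: edge -> no flip
Dir S: edge -> no flip
Dir SE: edge -> no flip
All flips: (3,4) (4,3)

Answer: ......
....BB
..WBBW
..BBW.
...WW.
..W...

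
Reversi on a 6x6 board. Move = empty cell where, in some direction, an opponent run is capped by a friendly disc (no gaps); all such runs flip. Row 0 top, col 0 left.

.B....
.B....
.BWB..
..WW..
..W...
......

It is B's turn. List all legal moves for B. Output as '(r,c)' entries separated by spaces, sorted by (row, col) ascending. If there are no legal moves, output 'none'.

Answer: (4,1) (4,3) (4,4)

Derivation:
(1,2): no bracket -> illegal
(1,3): no bracket -> illegal
(2,4): no bracket -> illegal
(3,1): no bracket -> illegal
(3,4): no bracket -> illegal
(4,1): flips 1 -> legal
(4,3): flips 2 -> legal
(4,4): flips 2 -> legal
(5,1): no bracket -> illegal
(5,2): no bracket -> illegal
(5,3): no bracket -> illegal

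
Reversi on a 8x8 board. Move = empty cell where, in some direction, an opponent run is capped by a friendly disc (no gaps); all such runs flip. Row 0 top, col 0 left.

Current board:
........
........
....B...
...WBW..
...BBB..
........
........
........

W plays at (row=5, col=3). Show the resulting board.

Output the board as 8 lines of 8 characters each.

Answer: ........
........
....B...
...WBW..
...WWB..
...W....
........
........

Derivation:
Place W at (5,3); scan 8 dirs for brackets.
Dir NW: first cell '.' (not opp) -> no flip
Dir N: opp run (4,3) capped by W -> flip
Dir NE: opp run (4,4) capped by W -> flip
Dir W: first cell '.' (not opp) -> no flip
Dir E: first cell '.' (not opp) -> no flip
Dir SW: first cell '.' (not opp) -> no flip
Dir S: first cell '.' (not opp) -> no flip
Dir SE: first cell '.' (not opp) -> no flip
All flips: (4,3) (4,4)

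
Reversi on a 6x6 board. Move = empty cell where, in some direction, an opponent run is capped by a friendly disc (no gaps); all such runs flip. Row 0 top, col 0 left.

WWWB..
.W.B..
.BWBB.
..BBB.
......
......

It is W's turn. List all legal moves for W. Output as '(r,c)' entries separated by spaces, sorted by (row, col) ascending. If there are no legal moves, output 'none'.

Answer: (0,4) (2,0) (2,5) (3,1) (3,5) (4,2) (4,4)

Derivation:
(0,4): flips 2 -> legal
(1,0): no bracket -> illegal
(1,2): no bracket -> illegal
(1,4): no bracket -> illegal
(1,5): no bracket -> illegal
(2,0): flips 1 -> legal
(2,5): flips 2 -> legal
(3,0): no bracket -> illegal
(3,1): flips 1 -> legal
(3,5): flips 2 -> legal
(4,1): no bracket -> illegal
(4,2): flips 1 -> legal
(4,3): no bracket -> illegal
(4,4): flips 1 -> legal
(4,5): no bracket -> illegal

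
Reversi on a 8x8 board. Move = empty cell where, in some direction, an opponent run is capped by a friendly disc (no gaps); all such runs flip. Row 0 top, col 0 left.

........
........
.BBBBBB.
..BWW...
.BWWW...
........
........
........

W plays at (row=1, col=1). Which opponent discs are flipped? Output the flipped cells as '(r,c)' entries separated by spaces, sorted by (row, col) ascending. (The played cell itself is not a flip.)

Answer: (2,2)

Derivation:
Dir NW: first cell '.' (not opp) -> no flip
Dir N: first cell '.' (not opp) -> no flip
Dir NE: first cell '.' (not opp) -> no flip
Dir W: first cell '.' (not opp) -> no flip
Dir E: first cell '.' (not opp) -> no flip
Dir SW: first cell '.' (not opp) -> no flip
Dir S: opp run (2,1), next='.' -> no flip
Dir SE: opp run (2,2) capped by W -> flip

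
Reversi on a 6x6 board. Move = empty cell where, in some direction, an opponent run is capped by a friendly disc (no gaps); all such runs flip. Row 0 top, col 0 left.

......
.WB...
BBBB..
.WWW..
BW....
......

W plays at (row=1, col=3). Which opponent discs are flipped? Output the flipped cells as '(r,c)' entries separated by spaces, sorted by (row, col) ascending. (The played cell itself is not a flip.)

Dir NW: first cell '.' (not opp) -> no flip
Dir N: first cell '.' (not opp) -> no flip
Dir NE: first cell '.' (not opp) -> no flip
Dir W: opp run (1,2) capped by W -> flip
Dir E: first cell '.' (not opp) -> no flip
Dir SW: opp run (2,2) capped by W -> flip
Dir S: opp run (2,3) capped by W -> flip
Dir SE: first cell '.' (not opp) -> no flip

Answer: (1,2) (2,2) (2,3)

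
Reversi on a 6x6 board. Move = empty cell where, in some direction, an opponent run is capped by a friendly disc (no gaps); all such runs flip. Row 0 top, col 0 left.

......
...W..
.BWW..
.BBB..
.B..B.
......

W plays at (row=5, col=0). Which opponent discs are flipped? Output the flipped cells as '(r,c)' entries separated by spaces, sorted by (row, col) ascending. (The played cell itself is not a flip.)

Dir NW: edge -> no flip
Dir N: first cell '.' (not opp) -> no flip
Dir NE: opp run (4,1) (3,2) capped by W -> flip
Dir W: edge -> no flip
Dir E: first cell '.' (not opp) -> no flip
Dir SW: edge -> no flip
Dir S: edge -> no flip
Dir SE: edge -> no flip

Answer: (3,2) (4,1)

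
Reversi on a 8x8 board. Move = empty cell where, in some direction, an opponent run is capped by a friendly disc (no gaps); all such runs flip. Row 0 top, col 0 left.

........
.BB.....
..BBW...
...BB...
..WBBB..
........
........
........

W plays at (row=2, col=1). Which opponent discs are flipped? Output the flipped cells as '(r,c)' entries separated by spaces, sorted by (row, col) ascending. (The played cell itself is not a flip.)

Answer: (2,2) (2,3)

Derivation:
Dir NW: first cell '.' (not opp) -> no flip
Dir N: opp run (1,1), next='.' -> no flip
Dir NE: opp run (1,2), next='.' -> no flip
Dir W: first cell '.' (not opp) -> no flip
Dir E: opp run (2,2) (2,3) capped by W -> flip
Dir SW: first cell '.' (not opp) -> no flip
Dir S: first cell '.' (not opp) -> no flip
Dir SE: first cell '.' (not opp) -> no flip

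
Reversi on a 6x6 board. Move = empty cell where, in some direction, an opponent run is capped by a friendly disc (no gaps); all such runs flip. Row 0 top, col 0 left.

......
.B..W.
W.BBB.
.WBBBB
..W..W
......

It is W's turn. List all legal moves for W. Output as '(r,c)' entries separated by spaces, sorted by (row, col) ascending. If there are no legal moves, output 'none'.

Answer: (0,2) (1,2) (1,3) (1,5) (2,5) (4,1) (4,4)

Derivation:
(0,0): no bracket -> illegal
(0,1): no bracket -> illegal
(0,2): flips 1 -> legal
(1,0): no bracket -> illegal
(1,2): flips 4 -> legal
(1,3): flips 1 -> legal
(1,5): flips 2 -> legal
(2,1): no bracket -> illegal
(2,5): flips 1 -> legal
(4,1): flips 2 -> legal
(4,3): no bracket -> illegal
(4,4): flips 2 -> legal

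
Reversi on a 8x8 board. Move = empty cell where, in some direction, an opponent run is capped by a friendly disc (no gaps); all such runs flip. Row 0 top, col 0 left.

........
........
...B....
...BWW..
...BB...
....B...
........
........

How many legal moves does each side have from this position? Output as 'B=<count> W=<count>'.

-- B to move --
(2,4): flips 1 -> legal
(2,5): flips 1 -> legal
(2,6): flips 1 -> legal
(3,6): flips 2 -> legal
(4,5): flips 1 -> legal
(4,6): no bracket -> illegal
B mobility = 5
-- W to move --
(1,2): flips 1 -> legal
(1,3): no bracket -> illegal
(1,4): no bracket -> illegal
(2,2): no bracket -> illegal
(2,4): no bracket -> illegal
(3,2): flips 1 -> legal
(4,2): no bracket -> illegal
(4,5): no bracket -> illegal
(5,2): flips 1 -> legal
(5,3): flips 1 -> legal
(5,5): no bracket -> illegal
(6,3): no bracket -> illegal
(6,4): flips 2 -> legal
(6,5): no bracket -> illegal
W mobility = 5

Answer: B=5 W=5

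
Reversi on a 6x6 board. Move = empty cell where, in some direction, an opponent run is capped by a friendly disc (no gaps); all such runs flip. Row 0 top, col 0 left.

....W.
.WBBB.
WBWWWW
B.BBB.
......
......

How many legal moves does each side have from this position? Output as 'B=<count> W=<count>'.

Answer: B=6 W=12

Derivation:
-- B to move --
(0,0): flips 2 -> legal
(0,1): flips 1 -> legal
(0,2): no bracket -> illegal
(0,3): no bracket -> illegal
(0,5): no bracket -> illegal
(1,0): flips 2 -> legal
(1,5): flips 1 -> legal
(3,1): flips 1 -> legal
(3,5): flips 1 -> legal
B mobility = 6
-- W to move --
(0,1): flips 1 -> legal
(0,2): flips 2 -> legal
(0,3): flips 2 -> legal
(0,5): flips 1 -> legal
(1,0): no bracket -> illegal
(1,5): flips 3 -> legal
(3,1): flips 1 -> legal
(3,5): no bracket -> illegal
(4,0): flips 1 -> legal
(4,1): flips 1 -> legal
(4,2): flips 2 -> legal
(4,3): flips 2 -> legal
(4,4): flips 2 -> legal
(4,5): flips 1 -> legal
W mobility = 12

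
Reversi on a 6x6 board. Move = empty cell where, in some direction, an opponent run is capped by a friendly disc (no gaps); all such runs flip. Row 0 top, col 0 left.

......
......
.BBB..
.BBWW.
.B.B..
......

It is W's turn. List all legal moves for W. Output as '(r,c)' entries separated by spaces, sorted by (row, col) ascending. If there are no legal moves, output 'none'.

Answer: (1,1) (1,2) (1,3) (3,0) (5,2) (5,3)

Derivation:
(1,0): no bracket -> illegal
(1,1): flips 1 -> legal
(1,2): flips 1 -> legal
(1,3): flips 1 -> legal
(1,4): no bracket -> illegal
(2,0): no bracket -> illegal
(2,4): no bracket -> illegal
(3,0): flips 2 -> legal
(4,0): no bracket -> illegal
(4,2): no bracket -> illegal
(4,4): no bracket -> illegal
(5,0): no bracket -> illegal
(5,1): no bracket -> illegal
(5,2): flips 1 -> legal
(5,3): flips 1 -> legal
(5,4): no bracket -> illegal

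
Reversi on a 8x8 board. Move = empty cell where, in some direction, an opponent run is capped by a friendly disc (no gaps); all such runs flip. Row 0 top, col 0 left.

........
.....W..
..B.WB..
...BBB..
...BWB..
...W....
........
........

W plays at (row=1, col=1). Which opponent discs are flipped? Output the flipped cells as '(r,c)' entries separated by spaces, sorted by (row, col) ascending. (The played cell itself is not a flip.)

Answer: (2,2) (3,3)

Derivation:
Dir NW: first cell '.' (not opp) -> no flip
Dir N: first cell '.' (not opp) -> no flip
Dir NE: first cell '.' (not opp) -> no flip
Dir W: first cell '.' (not opp) -> no flip
Dir E: first cell '.' (not opp) -> no flip
Dir SW: first cell '.' (not opp) -> no flip
Dir S: first cell '.' (not opp) -> no flip
Dir SE: opp run (2,2) (3,3) capped by W -> flip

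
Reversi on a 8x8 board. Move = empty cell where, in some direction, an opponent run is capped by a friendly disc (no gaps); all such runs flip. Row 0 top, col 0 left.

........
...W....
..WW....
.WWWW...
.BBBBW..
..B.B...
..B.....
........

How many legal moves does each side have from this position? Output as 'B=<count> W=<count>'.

-- B to move --
(0,2): no bracket -> illegal
(0,3): flips 3 -> legal
(0,4): no bracket -> illegal
(1,1): flips 2 -> legal
(1,2): flips 2 -> legal
(1,4): flips 2 -> legal
(2,0): flips 1 -> legal
(2,1): flips 2 -> legal
(2,4): flips 2 -> legal
(2,5): flips 1 -> legal
(3,0): no bracket -> illegal
(3,5): no bracket -> illegal
(3,6): flips 1 -> legal
(4,0): no bracket -> illegal
(4,6): flips 1 -> legal
(5,5): no bracket -> illegal
(5,6): no bracket -> illegal
B mobility = 10
-- W to move --
(3,0): no bracket -> illegal
(3,5): no bracket -> illegal
(4,0): flips 4 -> legal
(5,0): flips 1 -> legal
(5,1): flips 2 -> legal
(5,3): flips 2 -> legal
(5,5): flips 1 -> legal
(6,1): flips 2 -> legal
(6,3): flips 1 -> legal
(6,4): flips 2 -> legal
(6,5): flips 2 -> legal
(7,1): no bracket -> illegal
(7,2): flips 3 -> legal
(7,3): no bracket -> illegal
W mobility = 10

Answer: B=10 W=10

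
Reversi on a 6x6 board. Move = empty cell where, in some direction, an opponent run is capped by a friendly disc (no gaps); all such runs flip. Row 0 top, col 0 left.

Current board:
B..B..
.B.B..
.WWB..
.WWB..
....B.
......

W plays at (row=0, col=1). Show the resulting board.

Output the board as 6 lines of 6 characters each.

Place W at (0,1); scan 8 dirs for brackets.
Dir NW: edge -> no flip
Dir N: edge -> no flip
Dir NE: edge -> no flip
Dir W: opp run (0,0), next=edge -> no flip
Dir E: first cell '.' (not opp) -> no flip
Dir SW: first cell '.' (not opp) -> no flip
Dir S: opp run (1,1) capped by W -> flip
Dir SE: first cell '.' (not opp) -> no flip
All flips: (1,1)

Answer: BW.B..
.W.B..
.WWB..
.WWB..
....B.
......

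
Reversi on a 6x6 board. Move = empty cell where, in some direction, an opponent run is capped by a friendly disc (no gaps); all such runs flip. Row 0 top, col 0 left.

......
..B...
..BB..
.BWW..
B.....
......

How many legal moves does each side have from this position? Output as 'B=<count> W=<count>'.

-- B to move --
(2,1): no bracket -> illegal
(2,4): no bracket -> illegal
(3,4): flips 2 -> legal
(4,1): flips 1 -> legal
(4,2): flips 1 -> legal
(4,3): flips 1 -> legal
(4,4): flips 1 -> legal
B mobility = 5
-- W to move --
(0,1): no bracket -> illegal
(0,2): flips 2 -> legal
(0,3): no bracket -> illegal
(1,1): flips 1 -> legal
(1,3): flips 1 -> legal
(1,4): flips 1 -> legal
(2,0): no bracket -> illegal
(2,1): no bracket -> illegal
(2,4): no bracket -> illegal
(3,0): flips 1 -> legal
(3,4): no bracket -> illegal
(4,1): no bracket -> illegal
(4,2): no bracket -> illegal
(5,0): no bracket -> illegal
(5,1): no bracket -> illegal
W mobility = 5

Answer: B=5 W=5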